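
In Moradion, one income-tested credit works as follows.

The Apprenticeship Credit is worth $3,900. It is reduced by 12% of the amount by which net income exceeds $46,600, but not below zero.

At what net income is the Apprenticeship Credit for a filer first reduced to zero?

$79,100

The credit falls by 12% of each dollar above $46,600, so it reaches zero when the excess is $3,900 / 12% = $32,500: income = $46,600 + $32,500 = $79,100.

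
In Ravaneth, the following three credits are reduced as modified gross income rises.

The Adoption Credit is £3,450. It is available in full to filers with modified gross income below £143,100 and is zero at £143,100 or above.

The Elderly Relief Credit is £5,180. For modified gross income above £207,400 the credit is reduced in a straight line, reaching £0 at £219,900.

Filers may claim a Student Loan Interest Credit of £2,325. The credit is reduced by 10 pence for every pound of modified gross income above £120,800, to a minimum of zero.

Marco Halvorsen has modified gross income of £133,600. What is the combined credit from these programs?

Adoption Credit: £133,600 is below the £143,100 cutoff, so the full £3,450 applies.
Elderly Relief Credit: £133,600 is at or below the £207,400 threshold, so the full £5,180 applies.
Student Loan Interest Credit: 10% of the £12,800 excess over £120,800 is £1,280; credit = £2,325 − £1,280 = £1,045.
Total: £3,450 + £5,180 + £1,045 = £9,675.

£9,675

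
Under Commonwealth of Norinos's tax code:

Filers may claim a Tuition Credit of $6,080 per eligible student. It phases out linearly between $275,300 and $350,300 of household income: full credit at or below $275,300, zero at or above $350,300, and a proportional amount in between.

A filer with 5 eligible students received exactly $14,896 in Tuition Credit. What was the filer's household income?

$313,550

Full credit = 5 × $6,080 = $30,400.
$14,896 is 14,896/30,400 of the full $30,400, so 15,504/30,400 of the $75,000 range has been used: income = $275,300 + $75,000 × 15,504/30,400 = $313,550.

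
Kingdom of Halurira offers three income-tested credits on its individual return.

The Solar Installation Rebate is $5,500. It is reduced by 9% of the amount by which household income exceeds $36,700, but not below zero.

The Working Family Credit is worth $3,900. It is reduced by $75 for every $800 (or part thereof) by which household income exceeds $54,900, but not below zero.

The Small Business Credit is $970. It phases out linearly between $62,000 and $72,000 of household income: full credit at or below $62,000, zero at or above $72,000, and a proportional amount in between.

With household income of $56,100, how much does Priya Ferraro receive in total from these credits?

$8,474

Solar Installation Rebate: 9% of the $19,400 excess over $36,700 is $1,746; credit = $5,500 − $1,746 = $3,754.
Working Family Credit: income exceeds $54,900 by $1,200, which is 2 full-or-partial $800 increments; reduction = 2 × $75 = $150, leaving $3,750.
Small Business Credit: $56,100 is at or below the $62,000 threshold, so the full $970 applies.
Total: $3,754 + $3,750 + $970 = $8,474.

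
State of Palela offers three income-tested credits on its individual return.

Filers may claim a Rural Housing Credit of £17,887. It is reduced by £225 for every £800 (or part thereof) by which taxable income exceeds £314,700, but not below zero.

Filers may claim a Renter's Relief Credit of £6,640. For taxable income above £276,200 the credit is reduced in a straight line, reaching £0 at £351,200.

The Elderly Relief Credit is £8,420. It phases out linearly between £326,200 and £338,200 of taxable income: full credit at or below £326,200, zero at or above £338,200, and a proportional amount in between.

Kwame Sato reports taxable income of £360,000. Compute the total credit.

£5,062

Rural Housing Credit: income exceeds £314,700 by £45,300, which is 57 full-or-partial £800 increments; reduction = 57 × £225 = £12,825, leaving £5,062.
Renter's Relief Credit: £360,000 is at or above £351,200, so the credit is £0.
Elderly Relief Credit: £360,000 is at or above £338,200, so the credit is £0.
Total: £5,062 + £0 + £0 = £5,062.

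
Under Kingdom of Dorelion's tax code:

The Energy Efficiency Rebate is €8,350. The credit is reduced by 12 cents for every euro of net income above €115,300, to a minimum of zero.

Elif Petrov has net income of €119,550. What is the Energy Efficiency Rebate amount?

€7,840

Energy Efficiency Rebate: 12% of the €4,250 excess over €115,300 is €510; credit = €8,350 − €510 = €7,840.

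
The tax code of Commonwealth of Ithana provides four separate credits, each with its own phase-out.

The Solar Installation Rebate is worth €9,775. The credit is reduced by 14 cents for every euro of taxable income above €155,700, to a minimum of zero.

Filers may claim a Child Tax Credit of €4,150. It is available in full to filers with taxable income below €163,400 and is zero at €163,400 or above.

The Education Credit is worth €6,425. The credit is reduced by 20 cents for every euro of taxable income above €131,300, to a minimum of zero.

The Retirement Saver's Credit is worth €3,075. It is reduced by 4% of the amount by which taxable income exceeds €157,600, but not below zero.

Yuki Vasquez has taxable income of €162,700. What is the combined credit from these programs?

Solar Installation Rebate: 14% of the €7,000 excess over €155,700 is €980; credit = €9,775 − €980 = €8,795.
Child Tax Credit: €162,700 is below the €163,400 cutoff, so the full €4,150 applies.
Education Credit: 20% of the €31,400 excess over €131,300 is €6,280; credit = €6,425 − €6,280 = €145.
Retirement Saver's Credit: 4% of the €5,100 excess over €157,600 is €204; credit = €3,075 − €204 = €2,871.
Total: €8,795 + €4,150 + €145 + €2,871 = €15,961.

€15,961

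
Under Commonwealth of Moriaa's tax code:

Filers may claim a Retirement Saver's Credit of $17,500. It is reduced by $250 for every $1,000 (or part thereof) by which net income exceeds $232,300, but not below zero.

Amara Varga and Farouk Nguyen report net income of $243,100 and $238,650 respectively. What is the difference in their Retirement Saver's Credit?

Amara ($243,100): Retirement Saver's Credit: income exceeds $232,300 by $10,800, which is 11 full-or-partial $1,000 increments; reduction = 11 × $250 = $2,750, leaving $14,750.
Farouk ($238,650): Retirement Saver's Credit: income exceeds $232,300 by $6,350, which is 7 full-or-partial $1,000 increments; reduction = 7 × $250 = $1,750, leaving $15,750.
Difference: |$14,750 − $15,750| = $1,000.

$1,000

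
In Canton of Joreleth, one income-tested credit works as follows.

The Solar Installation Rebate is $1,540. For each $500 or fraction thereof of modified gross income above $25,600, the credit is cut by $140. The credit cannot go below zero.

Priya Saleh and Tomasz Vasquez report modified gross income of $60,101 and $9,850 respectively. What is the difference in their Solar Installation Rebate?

$1,540

Priya ($60,101): Solar Installation Rebate: income exceeds $25,600 by $34,501 → 70 increments × $140 = $9,800 ≥ base, so the credit is $0.
Tomasz ($9,850): Solar Installation Rebate: $9,850 is at or below the $25,600 threshold, so the full $1,540 applies.
Difference: |$0 − $1,540| = $1,540.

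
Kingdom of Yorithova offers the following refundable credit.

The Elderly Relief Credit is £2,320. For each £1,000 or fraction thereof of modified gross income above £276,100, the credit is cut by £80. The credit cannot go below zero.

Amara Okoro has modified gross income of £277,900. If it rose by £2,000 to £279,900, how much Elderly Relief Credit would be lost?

At £277,900 — income exceeds £276,100 by £1,800, which is 2 full-or-partial £1,000 increments; reduction = 2 × £80 = £160, leaving £2,160.
At £279,900 — income exceeds £276,100 by £3,800, which is 4 full-or-partial £1,000 increments; reduction = 4 × £80 = £320, leaving £2,000.
Lost: £2,160 − £2,000 = £160.

£160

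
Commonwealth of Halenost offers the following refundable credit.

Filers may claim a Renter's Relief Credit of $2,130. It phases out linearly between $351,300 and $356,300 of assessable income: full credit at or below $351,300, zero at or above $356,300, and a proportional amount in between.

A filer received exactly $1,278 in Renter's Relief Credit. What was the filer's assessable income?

$1,278 is 1,278/2,130 of the full $2,130, so 852/2,130 of the $5,000 range has been used: income = $351,300 + $5,000 × 852/2,130 = $353,300.

$353,300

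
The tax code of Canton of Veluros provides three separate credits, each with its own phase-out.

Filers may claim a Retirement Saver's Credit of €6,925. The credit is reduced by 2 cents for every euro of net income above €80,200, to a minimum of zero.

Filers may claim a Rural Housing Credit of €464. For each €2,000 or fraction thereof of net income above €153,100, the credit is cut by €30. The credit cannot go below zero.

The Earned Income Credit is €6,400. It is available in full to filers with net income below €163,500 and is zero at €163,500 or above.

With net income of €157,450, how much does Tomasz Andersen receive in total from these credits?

€12,154

Retirement Saver's Credit: 2% of the €77,250 excess over €80,200 is €1,545; credit = €6,925 − €1,545 = €5,380.
Rural Housing Credit: income exceeds €153,100 by €4,350, which is 3 full-or-partial €2,000 increments; reduction = 3 × €30 = €90, leaving €374.
Earned Income Credit: €157,450 is below the €163,500 cutoff, so the full €6,400 applies.
Total: €5,380 + €374 + €6,400 = €12,154.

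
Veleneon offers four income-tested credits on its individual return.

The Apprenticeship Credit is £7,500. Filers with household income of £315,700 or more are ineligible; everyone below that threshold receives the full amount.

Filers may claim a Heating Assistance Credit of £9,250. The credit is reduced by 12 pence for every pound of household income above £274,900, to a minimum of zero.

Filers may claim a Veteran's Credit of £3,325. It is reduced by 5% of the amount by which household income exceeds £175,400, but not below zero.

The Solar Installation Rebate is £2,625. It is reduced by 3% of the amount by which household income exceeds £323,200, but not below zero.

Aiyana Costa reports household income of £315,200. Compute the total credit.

£14,539

Apprenticeship Credit: £315,200 is below the £315,700 cutoff, so the full £7,500 applies.
Heating Assistance Credit: 12% of the £40,300 excess over £274,900 is £4,836; credit = £9,250 − £4,836 = £4,414.
Veteran's Credit: 5% of the £139,800 excess over £175,400 is £6,990 ≥ base, so the credit is £0.
Solar Installation Rebate: £315,200 is at or below the £323,200 threshold, so the full £2,625 applies.
Total: £7,500 + £4,414 + £0 + £2,625 = £14,539.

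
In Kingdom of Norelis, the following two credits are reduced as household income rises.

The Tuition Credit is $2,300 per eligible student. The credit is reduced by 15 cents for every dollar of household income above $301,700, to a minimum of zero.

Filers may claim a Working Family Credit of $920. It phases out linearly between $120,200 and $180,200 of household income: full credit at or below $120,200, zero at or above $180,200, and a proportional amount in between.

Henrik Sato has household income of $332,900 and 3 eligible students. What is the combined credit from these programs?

$2,220

Tuition Credit: base = 3 × $2,300 = $6,900. 15% of the $31,200 excess over $301,700 is $4,680; credit = $6,900 − $4,680 = $2,220.
Working Family Credit: $332,900 is at or above $180,200, so the credit is $0.
Total: $2,220 + $0 = $2,220.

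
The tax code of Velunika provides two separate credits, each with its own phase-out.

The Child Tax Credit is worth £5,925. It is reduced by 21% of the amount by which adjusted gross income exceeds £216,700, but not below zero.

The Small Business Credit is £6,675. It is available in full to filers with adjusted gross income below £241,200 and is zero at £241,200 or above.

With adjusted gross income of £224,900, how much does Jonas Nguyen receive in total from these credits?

Child Tax Credit: 21% of the £8,200 excess over £216,700 is £1,722; credit = £5,925 − £1,722 = £4,203.
Small Business Credit: £224,900 is below the £241,200 cutoff, so the full £6,675 applies.
Total: £4,203 + £6,675 = £10,878.

£10,878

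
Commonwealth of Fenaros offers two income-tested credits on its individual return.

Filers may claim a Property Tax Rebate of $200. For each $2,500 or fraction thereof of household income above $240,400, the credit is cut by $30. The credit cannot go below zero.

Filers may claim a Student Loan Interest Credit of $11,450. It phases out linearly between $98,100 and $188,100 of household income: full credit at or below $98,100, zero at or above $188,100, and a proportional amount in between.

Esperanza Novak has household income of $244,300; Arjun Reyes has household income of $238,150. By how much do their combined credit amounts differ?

Esperanza ($244,300): Property Tax Rebate: income exceeds $240,400 by $3,900, which is 2 full-or-partial $2,500 increments; reduction = 2 × $30 = $60, leaving $140. Student Loan Interest Credit: $244,300 is at or above $188,100, so the credit is $0. total $140 + $0 = $140
Arjun ($238,150): Property Tax Rebate: $238,150 is at or below the $240,400 threshold, so the full $200 applies. Student Loan Interest Credit: $238,150 is at or above $188,100, so the credit is $0. total $200 + $0 = $200
Difference: |$140 − $200| = $60.

$60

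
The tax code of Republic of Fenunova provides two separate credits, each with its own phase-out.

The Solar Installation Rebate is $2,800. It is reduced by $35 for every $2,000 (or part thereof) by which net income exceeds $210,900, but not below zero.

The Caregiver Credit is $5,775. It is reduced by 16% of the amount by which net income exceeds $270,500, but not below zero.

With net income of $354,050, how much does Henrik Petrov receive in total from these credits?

Solar Installation Rebate: income exceeds $210,900 by $143,150, which is 72 full-or-partial $2,000 increments; reduction = 72 × $35 = $2,520, leaving $280.
Caregiver Credit: 16% of the $83,550 excess over $270,500 is $13,368 ≥ base, so the credit is $0.
Total: $280 + $0 = $280.

$280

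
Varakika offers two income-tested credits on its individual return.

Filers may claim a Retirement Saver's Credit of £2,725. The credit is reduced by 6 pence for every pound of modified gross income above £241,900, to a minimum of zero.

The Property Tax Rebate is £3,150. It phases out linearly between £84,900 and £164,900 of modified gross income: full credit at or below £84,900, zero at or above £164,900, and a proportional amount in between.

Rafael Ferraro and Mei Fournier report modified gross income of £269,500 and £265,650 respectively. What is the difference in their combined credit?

£231

Rafael (£269,500): Retirement Saver's Credit: 6% of the £27,600 excess over £241,900 is £1,656; credit = £2,725 − £1,656 = £1,069. Property Tax Rebate: £269,500 is at or above £164,900, so the credit is £0. total £1,069 + £0 = £1,069
Mei (£265,650): Retirement Saver's Credit: 6% of the £23,750 excess over £241,900 is £1,425; credit = £2,725 − £1,425 = £1,300. Property Tax Rebate: £265,650 is at or above £164,900, so the credit is £0. total £1,300 + £0 = £1,300
Difference: |£1,069 − £1,300| = £231.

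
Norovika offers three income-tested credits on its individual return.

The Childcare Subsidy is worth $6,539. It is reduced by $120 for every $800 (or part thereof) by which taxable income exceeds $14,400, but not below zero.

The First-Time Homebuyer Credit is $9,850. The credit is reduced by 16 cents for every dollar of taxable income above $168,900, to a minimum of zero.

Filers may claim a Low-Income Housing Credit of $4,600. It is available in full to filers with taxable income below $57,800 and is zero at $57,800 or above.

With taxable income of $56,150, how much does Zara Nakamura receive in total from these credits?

Childcare Subsidy: income exceeds $14,400 by $41,750, which is 53 full-or-partial $800 increments; reduction = 53 × $120 = $6,360, leaving $179.
First-Time Homebuyer Credit: $56,150 is at or below the $168,900 threshold, so the full $9,850 applies.
Low-Income Housing Credit: $56,150 is below the $57,800 cutoff, so the full $4,600 applies.
Total: $179 + $9,850 + $4,600 = $14,629.

$14,629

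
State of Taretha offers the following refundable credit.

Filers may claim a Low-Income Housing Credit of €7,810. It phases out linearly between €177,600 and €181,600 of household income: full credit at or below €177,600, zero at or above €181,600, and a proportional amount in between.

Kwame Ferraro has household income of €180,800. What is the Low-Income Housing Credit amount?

Low-Income Housing Credit: €180,800 is €3,200 into a €4,000 phase-out range, leaving 800/4,000 of the credit: €7,810 × 800/4,000 = €1,562.

€1,562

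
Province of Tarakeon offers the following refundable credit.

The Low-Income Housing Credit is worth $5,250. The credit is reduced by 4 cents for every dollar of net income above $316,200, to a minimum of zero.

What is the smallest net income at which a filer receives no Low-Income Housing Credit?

$447,450

The credit falls by 4% of each dollar above $316,200, so it reaches zero when the excess is $5,250 / 4% = $131,250: income = $316,200 + $131,250 = $447,450.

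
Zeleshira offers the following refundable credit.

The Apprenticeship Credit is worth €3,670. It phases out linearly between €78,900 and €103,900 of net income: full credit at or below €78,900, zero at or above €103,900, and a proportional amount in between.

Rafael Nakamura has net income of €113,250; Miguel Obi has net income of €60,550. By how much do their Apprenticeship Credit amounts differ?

€3,670

Rafael (€113,250): Apprenticeship Credit: €113,250 is at or above €103,900, so the credit is €0.
Miguel (€60,550): Apprenticeship Credit: €60,550 is at or below the €78,900 threshold, so the full €3,670 applies.
Difference: |€0 − €3,670| = €3,670.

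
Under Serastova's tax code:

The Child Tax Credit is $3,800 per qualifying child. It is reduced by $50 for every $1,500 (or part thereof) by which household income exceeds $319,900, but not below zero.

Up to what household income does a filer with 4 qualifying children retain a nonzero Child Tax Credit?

Full credit = 4 × $3,800 = $15,200.
After 303 increments the reduction is 303 × $50 = $15,150, leaving $50; one more increment wipes it out. Increment 303 ends at excess 303 × $1,500 = $454,500, so the highest qualifying income is $319,900 + $454,500 = $774,400.

$774,400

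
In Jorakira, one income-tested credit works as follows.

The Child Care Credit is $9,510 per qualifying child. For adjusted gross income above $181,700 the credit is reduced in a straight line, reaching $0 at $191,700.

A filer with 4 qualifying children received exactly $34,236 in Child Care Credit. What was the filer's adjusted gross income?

Full credit = 4 × $9,510 = $38,040.
$34,236 is 34,236/38,040 of the full $38,040, so 3,804/38,040 of the $10,000 range has been used: income = $181,700 + $10,000 × 3,804/38,040 = $182,700.

$182,700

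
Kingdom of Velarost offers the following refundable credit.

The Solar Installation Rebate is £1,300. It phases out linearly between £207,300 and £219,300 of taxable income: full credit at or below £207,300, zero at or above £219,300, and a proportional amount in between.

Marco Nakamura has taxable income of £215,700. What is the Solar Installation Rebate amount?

£390

Solar Installation Rebate: £215,700 is £8,400 into a £12,000 phase-out range, leaving 3,600/12,000 of the credit: £1,300 × 3,600/12,000 = £390.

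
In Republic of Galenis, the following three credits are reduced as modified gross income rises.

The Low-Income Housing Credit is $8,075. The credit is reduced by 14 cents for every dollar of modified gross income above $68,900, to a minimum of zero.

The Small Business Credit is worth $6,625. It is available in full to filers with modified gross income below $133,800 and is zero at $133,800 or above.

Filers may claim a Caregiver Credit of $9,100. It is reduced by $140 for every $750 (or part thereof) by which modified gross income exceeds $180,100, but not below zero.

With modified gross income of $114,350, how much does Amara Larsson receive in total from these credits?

Low-Income Housing Credit: 14% of the $45,450 excess over $68,900 is $6,363; credit = $8,075 − $6,363 = $1,712.
Small Business Credit: $114,350 is below the $133,800 cutoff, so the full $6,625 applies.
Caregiver Credit: $114,350 is at or below the $180,100 threshold, so the full $9,100 applies.
Total: $1,712 + $6,625 + $9,100 = $17,437.

$17,437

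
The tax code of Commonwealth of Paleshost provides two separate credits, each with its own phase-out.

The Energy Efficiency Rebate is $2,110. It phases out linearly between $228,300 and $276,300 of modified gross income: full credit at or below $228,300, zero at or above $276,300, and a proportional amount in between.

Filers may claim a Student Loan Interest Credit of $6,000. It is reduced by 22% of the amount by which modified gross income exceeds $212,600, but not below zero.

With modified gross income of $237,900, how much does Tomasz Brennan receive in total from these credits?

$2,122

Energy Efficiency Rebate: $237,900 is $9,600 into a $48,000 phase-out range, leaving 38,400/48,000 of the credit: $2,110 × 38,400/48,000 = $1,688.
Student Loan Interest Credit: 22% of the $25,300 excess over $212,600 is $5,566; credit = $6,000 − $5,566 = $434.
Total: $1,688 + $434 = $2,122.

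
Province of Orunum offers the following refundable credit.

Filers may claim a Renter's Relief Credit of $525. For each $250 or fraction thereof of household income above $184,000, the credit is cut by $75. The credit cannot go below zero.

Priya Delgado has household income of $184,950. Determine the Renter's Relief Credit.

Renter's Relief Credit: income exceeds $184,000 by $950, which is 4 full-or-partial $250 increments; reduction = 4 × $75 = $300, leaving $225.

$225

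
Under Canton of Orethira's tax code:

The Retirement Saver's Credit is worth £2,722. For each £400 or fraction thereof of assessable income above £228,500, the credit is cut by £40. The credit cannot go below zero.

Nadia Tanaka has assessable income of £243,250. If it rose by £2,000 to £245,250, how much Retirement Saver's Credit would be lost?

£200

At £243,250 — income exceeds £228,500 by £14,750, which is 37 full-or-partial £400 increments; reduction = 37 × £40 = £1,480, leaving £1,242.
At £245,250 — income exceeds £228,500 by £16,750, which is 42 full-or-partial £400 increments; reduction = 42 × £40 = £1,680, leaving £1,042.
Lost: £1,242 − £1,042 = £200.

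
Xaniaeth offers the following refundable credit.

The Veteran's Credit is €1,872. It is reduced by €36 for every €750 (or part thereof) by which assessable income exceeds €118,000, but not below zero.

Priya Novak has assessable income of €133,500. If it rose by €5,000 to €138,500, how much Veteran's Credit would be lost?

€252

At €133,500 — income exceeds €118,000 by €15,500, which is 21 full-or-partial €750 increments; reduction = 21 × €36 = €756, leaving €1,116.
At €138,500 — income exceeds €118,000 by €20,500, which is 28 full-or-partial €750 increments; reduction = 28 × €36 = €1,008, leaving €864.
Lost: €1,116 − €864 = €252.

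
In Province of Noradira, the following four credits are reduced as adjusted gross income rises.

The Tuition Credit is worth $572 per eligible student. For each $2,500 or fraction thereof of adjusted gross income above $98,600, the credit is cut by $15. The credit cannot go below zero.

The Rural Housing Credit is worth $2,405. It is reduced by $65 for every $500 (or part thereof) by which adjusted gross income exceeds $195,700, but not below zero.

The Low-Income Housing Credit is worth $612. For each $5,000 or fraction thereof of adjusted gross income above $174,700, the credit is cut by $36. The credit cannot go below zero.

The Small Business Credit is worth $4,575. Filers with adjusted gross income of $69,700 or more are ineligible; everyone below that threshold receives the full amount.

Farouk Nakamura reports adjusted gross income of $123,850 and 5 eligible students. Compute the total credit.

Tuition Credit: base = 5 × $572 = $2,860. income exceeds $98,600 by $25,250, which is 11 full-or-partial $2,500 increments; reduction = 11 × $15 = $165, leaving $2,695.
Rural Housing Credit: $123,850 is at or below the $195,700 threshold, so the full $2,405 applies.
Low-Income Housing Credit: $123,850 is at or below the $174,700 threshold, so the full $612 applies.
Small Business Credit: $123,850 meets or exceeds the $69,700 cutoff, so the credit is $0.
Total: $2,695 + $2,405 + $612 + $0 = $5,712.

$5,712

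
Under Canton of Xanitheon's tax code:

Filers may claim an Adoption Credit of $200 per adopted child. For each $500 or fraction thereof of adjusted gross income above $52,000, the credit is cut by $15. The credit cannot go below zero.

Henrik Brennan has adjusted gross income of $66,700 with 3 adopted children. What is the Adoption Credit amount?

$150

Adoption Credit: base = 3 × $200 = $600. income exceeds $52,000 by $14,700, which is 30 full-or-partial $500 increments; reduction = 30 × $15 = $450, leaving $150.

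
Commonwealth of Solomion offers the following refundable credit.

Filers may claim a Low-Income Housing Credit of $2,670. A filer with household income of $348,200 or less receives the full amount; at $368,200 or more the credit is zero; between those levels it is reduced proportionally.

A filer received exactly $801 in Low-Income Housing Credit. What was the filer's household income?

$362,200

$801 is 801/2,670 of the full $2,670, so 1,869/2,670 of the $20,000 range has been used: income = $348,200 + $20,000 × 1,869/2,670 = $362,200.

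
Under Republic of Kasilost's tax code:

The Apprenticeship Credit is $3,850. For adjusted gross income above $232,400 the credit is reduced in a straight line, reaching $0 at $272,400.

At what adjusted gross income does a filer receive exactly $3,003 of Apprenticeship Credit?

$241,200

$3,003 is 3,003/3,850 of the full $3,850, so 847/3,850 of the $40,000 range has been used: income = $232,400 + $40,000 × 847/3,850 = $241,200.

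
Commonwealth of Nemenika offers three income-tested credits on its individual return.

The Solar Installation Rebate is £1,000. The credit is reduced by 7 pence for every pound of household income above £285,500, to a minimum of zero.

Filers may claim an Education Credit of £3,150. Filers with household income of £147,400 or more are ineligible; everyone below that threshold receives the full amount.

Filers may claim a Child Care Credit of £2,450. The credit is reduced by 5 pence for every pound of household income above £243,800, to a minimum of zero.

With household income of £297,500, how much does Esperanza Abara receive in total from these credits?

£160

Solar Installation Rebate: 7% of the £12,000 excess over £285,500 is £840; credit = £1,000 − £840 = £160.
Education Credit: £297,500 meets or exceeds the £147,400 cutoff, so the credit is £0.
Child Care Credit: 5% of the £53,700 excess over £243,800 is £2,685 ≥ base, so the credit is £0.
Total: £160 + £0 + £0 = £160.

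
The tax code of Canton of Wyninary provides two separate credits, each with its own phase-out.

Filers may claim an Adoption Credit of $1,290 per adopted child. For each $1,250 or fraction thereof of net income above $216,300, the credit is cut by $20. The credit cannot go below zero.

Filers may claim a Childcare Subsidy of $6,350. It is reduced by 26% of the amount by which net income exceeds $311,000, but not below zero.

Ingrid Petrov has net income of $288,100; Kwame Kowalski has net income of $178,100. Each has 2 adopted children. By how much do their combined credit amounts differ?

Ingrid ($288,100): Adoption Credit: base = 2 × $1,290 = $2,580. income exceeds $216,300 by $71,800, which is 58 full-or-partial $1,250 increments; reduction = 58 × $20 = $1,160, leaving $1,420. Childcare Subsidy: $288,100 is at or below the $311,000 threshold, so the full $6,350 applies. total $1,420 + $6,350 = $7,770
Kwame ($178,100): Adoption Credit: base = 2 × $1,290 = $2,580. $178,100 is at or below the $216,300 threshold, so the full $2,580 applies. Childcare Subsidy: $178,100 is at or below the $311,000 threshold, so the full $6,350 applies. total $2,580 + $6,350 = $8,930
Difference: |$7,770 − $8,930| = $1,160.

$1,160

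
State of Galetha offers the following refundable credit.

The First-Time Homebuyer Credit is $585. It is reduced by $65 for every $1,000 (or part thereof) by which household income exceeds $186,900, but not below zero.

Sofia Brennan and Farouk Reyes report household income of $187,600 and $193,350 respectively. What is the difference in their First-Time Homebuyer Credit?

Sofia ($187,600): First-Time Homebuyer Credit: income exceeds $186,900 by $700, which is 1 full-or-partial $1,000 increment; reduction = 1 × $65 = $65, leaving $520.
Farouk ($193,350): First-Time Homebuyer Credit: income exceeds $186,900 by $6,450, which is 7 full-or-partial $1,000 increments; reduction = 7 × $65 = $455, leaving $130.
Difference: |$520 − $130| = $390.

$390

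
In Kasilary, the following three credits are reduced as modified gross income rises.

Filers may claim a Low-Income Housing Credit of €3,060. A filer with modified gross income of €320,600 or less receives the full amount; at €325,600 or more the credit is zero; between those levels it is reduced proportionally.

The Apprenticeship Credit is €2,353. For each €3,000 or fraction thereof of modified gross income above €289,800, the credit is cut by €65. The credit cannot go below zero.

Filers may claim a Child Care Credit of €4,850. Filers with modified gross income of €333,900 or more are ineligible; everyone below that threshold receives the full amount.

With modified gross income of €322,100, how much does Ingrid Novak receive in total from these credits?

€8,630

Low-Income Housing Credit: €322,100 is €1,500 into a €5,000 phase-out range, leaving 3,500/5,000 of the credit: €3,060 × 3,500/5,000 = €2,142.
Apprenticeship Credit: income exceeds €289,800 by €32,300, which is 11 full-or-partial €3,000 increments; reduction = 11 × €65 = €715, leaving €1,638.
Child Care Credit: €322,100 is below the €333,900 cutoff, so the full €4,850 applies.
Total: €2,142 + €1,638 + €4,850 = €8,630.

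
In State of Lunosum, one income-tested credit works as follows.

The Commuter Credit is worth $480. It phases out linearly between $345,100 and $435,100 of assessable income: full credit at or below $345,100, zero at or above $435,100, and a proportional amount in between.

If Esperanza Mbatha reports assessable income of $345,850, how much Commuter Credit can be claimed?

$476

Commuter Credit: $345,850 is $750 into a $90,000 phase-out range, leaving 89,250/90,000 of the credit: $480 × 89,250/90,000 = $476.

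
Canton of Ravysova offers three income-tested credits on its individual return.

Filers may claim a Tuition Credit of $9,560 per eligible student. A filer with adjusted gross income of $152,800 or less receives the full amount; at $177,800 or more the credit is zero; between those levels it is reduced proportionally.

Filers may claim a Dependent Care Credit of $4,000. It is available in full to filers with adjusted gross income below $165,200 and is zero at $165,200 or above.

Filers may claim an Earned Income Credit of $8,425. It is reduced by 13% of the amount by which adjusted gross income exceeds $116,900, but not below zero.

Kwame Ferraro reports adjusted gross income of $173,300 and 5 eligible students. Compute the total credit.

$9,697

Tuition Credit: base = 5 × $9,560 = $47,800. $173,300 is $20,500 into a $25,000 phase-out range, leaving 4,500/25,000 of the credit: $47,800 × 4,500/25,000 = $8,604.
Dependent Care Credit: $173,300 meets or exceeds the $165,200 cutoff, so the credit is $0.
Earned Income Credit: 13% of the $56,400 excess over $116,900 is $7,332; credit = $8,425 − $7,332 = $1,093.
Total: $8,604 + $0 + $1,093 = $9,697.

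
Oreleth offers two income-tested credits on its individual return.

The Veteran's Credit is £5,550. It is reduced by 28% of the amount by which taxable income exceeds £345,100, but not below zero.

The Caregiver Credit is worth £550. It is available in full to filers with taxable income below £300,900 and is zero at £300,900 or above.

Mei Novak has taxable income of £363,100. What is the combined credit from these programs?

£510

Veteran's Credit: 28% of the £18,000 excess over £345,100 is £5,040; credit = £5,550 − £5,040 = £510.
Caregiver Credit: £363,100 meets or exceeds the £300,900 cutoff, so the credit is £0.
Total: £510 + £0 = £510.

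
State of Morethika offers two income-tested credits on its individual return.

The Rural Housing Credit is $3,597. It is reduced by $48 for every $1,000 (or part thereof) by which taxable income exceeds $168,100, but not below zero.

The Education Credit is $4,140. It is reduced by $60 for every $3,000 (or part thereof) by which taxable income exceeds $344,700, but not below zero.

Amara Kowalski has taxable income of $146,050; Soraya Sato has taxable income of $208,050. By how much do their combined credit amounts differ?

$1,920

Amara ($146,050): Rural Housing Credit: $146,050 is at or below the $168,100 threshold, so the full $3,597 applies. Education Credit: $146,050 is at or below the $344,700 threshold, so the full $4,140 applies. total $3,597 + $4,140 = $7,737
Soraya ($208,050): Rural Housing Credit: income exceeds $168,100 by $39,950, which is 40 full-or-partial $1,000 increments; reduction = 40 × $48 = $1,920, leaving $1,677. Education Credit: $208,050 is at or below the $344,700 threshold, so the full $4,140 applies. total $1,677 + $4,140 = $5,817
Difference: |$7,737 − $5,817| = $1,920.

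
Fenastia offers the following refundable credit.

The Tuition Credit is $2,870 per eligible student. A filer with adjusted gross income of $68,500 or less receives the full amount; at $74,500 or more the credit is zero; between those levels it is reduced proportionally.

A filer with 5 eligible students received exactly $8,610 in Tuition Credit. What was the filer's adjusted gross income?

Full credit = 5 × $2,870 = $14,350.
$8,610 is 8,610/14,350 of the full $14,350, so 5,740/14,350 of the $6,000 range has been used: income = $68,500 + $6,000 × 5,740/14,350 = $70,900.

$70,900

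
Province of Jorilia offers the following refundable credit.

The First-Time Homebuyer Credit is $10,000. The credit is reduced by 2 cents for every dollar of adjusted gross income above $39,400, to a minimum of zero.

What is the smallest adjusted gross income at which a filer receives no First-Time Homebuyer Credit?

$539,400

The credit falls by 2% of each dollar above $39,400, so it reaches zero when the excess is $10,000 / 2% = $500,000: income = $39,400 + $500,000 = $539,400.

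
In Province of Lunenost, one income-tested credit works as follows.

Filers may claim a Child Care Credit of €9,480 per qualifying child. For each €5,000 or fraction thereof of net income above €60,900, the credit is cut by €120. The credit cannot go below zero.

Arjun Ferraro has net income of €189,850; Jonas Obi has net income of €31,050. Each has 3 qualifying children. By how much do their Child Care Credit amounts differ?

€3,120

Arjun (€189,850): Child Care Credit: base = 3 × €9,480 = €28,440. income exceeds €60,900 by €128,950, which is 26 full-or-partial €5,000 increments; reduction = 26 × €120 = €3,120, leaving €25,320.
Jonas (€31,050): Child Care Credit: base = 3 × €9,480 = €28,440. €31,050 is at or below the €60,900 threshold, so the full €28,440 applies.
Difference: |€25,320 − €28,440| = €3,120.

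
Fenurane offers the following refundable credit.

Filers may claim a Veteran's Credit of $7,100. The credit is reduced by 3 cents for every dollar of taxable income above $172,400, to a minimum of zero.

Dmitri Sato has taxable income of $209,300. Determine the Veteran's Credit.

Veteran's Credit: 3% of the $36,900 excess over $172,400 is $1,107; credit = $7,100 − $1,107 = $5,993.

$5,993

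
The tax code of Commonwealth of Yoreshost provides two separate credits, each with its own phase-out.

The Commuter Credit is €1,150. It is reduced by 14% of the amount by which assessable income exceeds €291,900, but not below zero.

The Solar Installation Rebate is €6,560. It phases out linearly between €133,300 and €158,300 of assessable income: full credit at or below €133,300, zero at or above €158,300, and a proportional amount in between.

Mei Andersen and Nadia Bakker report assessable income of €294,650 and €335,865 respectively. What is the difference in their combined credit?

€765

Mei (€294,650): Commuter Credit: 14% of the €2,750 excess over €291,900 is €385; credit = €1,150 − €385 = €765. Solar Installation Rebate: €294,650 is at or above €158,300, so the credit is €0. total €765 + €0 = €765
Nadia (€335,865): Commuter Credit: 14% of the €43,965 excess over €291,900 is €6,155.10 ≥ base, so the credit is €0. Solar Installation Rebate: €335,865 is at or above €158,300, so the credit is €0. total €0 + €0 = €0
Difference: |€765 − €0| = €765.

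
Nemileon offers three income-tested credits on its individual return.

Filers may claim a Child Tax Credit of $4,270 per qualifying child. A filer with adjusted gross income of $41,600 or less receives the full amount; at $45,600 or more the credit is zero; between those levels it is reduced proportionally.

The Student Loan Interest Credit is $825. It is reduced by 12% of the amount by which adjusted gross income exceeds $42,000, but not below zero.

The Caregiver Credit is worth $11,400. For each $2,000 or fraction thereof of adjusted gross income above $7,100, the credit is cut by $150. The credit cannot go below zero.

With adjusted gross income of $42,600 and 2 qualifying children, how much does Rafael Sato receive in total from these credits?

$15,858

Child Tax Credit: base = 2 × $4,270 = $8,540. $42,600 is $1,000 into a $4,000 phase-out range, leaving 3,000/4,000 of the credit: $8,540 × 3,000/4,000 = $6,405.
Student Loan Interest Credit: 12% of the $600 excess over $42,000 is $72; credit = $825 − $72 = $753.
Caregiver Credit: income exceeds $7,100 by $35,500, which is 18 full-or-partial $2,000 increments; reduction = 18 × $150 = $2,700, leaving $8,700.
Total: $6,405 + $753 + $8,700 = $15,858.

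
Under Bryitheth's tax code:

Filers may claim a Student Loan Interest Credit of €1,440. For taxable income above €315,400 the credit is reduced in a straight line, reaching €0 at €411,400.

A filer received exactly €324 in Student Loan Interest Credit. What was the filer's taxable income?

€389,800

€324 is 324/1,440 of the full €1,440, so 1,116/1,440 of the €96,000 range has been used: income = €315,400 + €96,000 × 1,116/1,440 = €389,800.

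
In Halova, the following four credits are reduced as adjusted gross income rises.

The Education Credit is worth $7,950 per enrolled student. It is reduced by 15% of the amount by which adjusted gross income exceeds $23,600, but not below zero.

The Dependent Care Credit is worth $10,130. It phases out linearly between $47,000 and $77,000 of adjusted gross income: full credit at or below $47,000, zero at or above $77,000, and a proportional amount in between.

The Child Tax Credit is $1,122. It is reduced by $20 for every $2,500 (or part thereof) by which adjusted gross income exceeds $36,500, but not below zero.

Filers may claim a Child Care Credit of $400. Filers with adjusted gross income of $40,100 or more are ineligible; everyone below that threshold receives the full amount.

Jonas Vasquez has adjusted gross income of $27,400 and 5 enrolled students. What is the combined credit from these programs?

Education Credit: base = 5 × $7,950 = $39,750. 15% of the $3,800 excess over $23,600 is $570; credit = $39,750 − $570 = $39,180.
Dependent Care Credit: $27,400 is at or below the $47,000 threshold, so the full $10,130 applies.
Child Tax Credit: $27,400 is at or below the $36,500 threshold, so the full $1,122 applies.
Child Care Credit: $27,400 is below the $40,100 cutoff, so the full $400 applies.
Total: $39,180 + $10,130 + $1,122 + $400 = $50,832.

$50,832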